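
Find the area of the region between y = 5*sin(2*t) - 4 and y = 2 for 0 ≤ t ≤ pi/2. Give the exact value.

-5 + 3*pi

On [0, pi/2], (5*sin(2*t) - 4) - (2) = 5*sin(2*t) - 6 is ≤ 0 throughout, so the area is a single integral of |5*sin(2*t) - 6|.
∫[0,pi/2] (5*sin(2*t) - 6) dt = 5 - 3*pi; the area of that piece is -5 + 3*pi.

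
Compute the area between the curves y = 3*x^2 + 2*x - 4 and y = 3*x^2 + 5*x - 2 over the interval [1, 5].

On [1, 5], (3*x^2 + 2*x - 4) - (3*x^2 + 5*x - 2) = -3*x - 2 is ≤ 0 throughout, so the area is a single integral of |-3*x - 2|.
∫[1,5] (-3*x - 2) dx = -44; the area of that piece is 44.

44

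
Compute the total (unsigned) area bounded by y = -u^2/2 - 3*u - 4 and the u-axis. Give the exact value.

The curve meets the u-axis where -u^2/2 - 3*u - 4 = 0, i.e. -(u + 2)*(u + 4)/2 = 0, at u = -4, -2.
On [-4, -2] the curve lies above the axis; ∫[-4,-2] (-u^2/2 - 3*u - 4) du = 2/3, giving area 2/3.

2/3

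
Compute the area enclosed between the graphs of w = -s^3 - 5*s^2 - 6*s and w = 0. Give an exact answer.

37/12

Set the curves equal: -s^3 - 5*s^2 - 6*s = 0, so -s^3 - 5*s^2 - 6*s = 0, which factors as -s*(s + 2)*(s + 3) = 0. The curves meet at s = -3, -2, 0.
On [-3, -2], w = 0 is on top; that piece has area ∫[-3,-2] (-(-s^3 - 5*s^2 - 6*s)) ds = 5/12.
On [-2, 0], w = -s^3 - 5*s^2 - 6*s is on top; that piece has area ∫[-2,0] (-s^3 - 5*s^2 - 6*s) ds = 8/3.
Total enclosed area = 5/12 + 8/3 = 37/12.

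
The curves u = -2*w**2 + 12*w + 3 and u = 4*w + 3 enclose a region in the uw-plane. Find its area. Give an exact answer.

Both boundary curves give u as a function of w, so integrate with respect to w. Setting them equal: -2*w**2 + 8*w = 0, i.e. -2*w*(w - 4) = 0, so they meet at w = 0, 4.
For w in [0, 4], u = -2*w**2 + 12*w + 3 is on the right; area = ∫[0,4] (-2*w**2 + 8*w) dw = 64/3.

64/3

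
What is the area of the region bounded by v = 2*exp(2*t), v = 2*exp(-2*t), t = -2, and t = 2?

-4 + 2*exp(-4) + 2*exp(4)

The difference (2*exp(2*t)) - (2*exp(-2*t)) = 2*exp(2*t) - 2*exp(-2*t) changes sign at t = 0 inside [-2, 2], so split the integral there.
∫[-2,0] (2*exp(2*t) - 2*exp(-2*t)) dt = -exp(4) - exp(-4) + 2; the area of that piece is -2 + exp(-4) + exp(4).
∫[0,2] (2*exp(2*t) - 2*exp(-2*t)) dt = -2 + exp(-4) + exp(4).
Total area = (-2 + exp(-4) + exp(4)) + (-2 + exp(-4) + exp(4)) = -4 + 2*exp(-4) + 2*exp(4).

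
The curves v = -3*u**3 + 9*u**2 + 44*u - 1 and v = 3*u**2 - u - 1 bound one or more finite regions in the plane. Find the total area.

Set the curves equal: -3*u**3 + 9*u**2 + 44*u - 1 = 3*u**2 - u - 1, so -3*u**3 + 6*u**2 + 45*u = 0, which factors as -3*u*(u - 5)*(u + 3) = 0. The curves meet at u = -3, 0, 5.
On [-3, 0], v = 3*u**2 - u - 1 is on top; that piece has area ∫[-3,0] (-(-3*u**3 + 6*u**2 + 45*u)) du = 351/4.
On [0, 5], v = -3*u**3 + 9*u**2 + 44*u - 1 is on top; that piece has area ∫[0,5] (-3*u**3 + 6*u**2 + 45*u) du = 1375/4.
Total enclosed area = 351/4 + 1375/4 = 863/2.

863/2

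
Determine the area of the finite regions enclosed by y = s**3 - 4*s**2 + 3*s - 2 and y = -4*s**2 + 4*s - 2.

Set the curves equal: s**3 - 4*s**2 + 3*s - 2 = -4*s**2 + 4*s - 2, so s**3 - s = 0, which factors as s*(s - 1)*(s + 1) = 0. The curves meet at s = -1, 0, 1.
On [-1, 0], y = s**3 - 4*s**2 + 3*s - 2 is on top; that piece has area ∫[-1,0] (s**3 - s) ds = 1/4.
On [0, 1], y = -4*s**2 + 4*s - 2 is on top; that piece has area ∫[0,1] (-(s**3 - s)) ds = 1/4.
Total enclosed area = 1/4 + 1/4 = 1/2.

1/2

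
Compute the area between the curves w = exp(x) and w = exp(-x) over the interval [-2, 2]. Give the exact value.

-4 + 2*exp(-2) + 2*exp(2)

The difference (exp(x)) - (exp(-x)) = exp(x) - exp(-x) changes sign at x = 0 inside [-2, 2], so split the integral there.
∫[-2,0] (exp(x) - exp(-x)) dx = -exp(2) - exp(-2) + 2; the area of that piece is -2 + exp(-2) + exp(2).
∫[0,2] (exp(x) - exp(-x)) dx = -2 + exp(-2) + exp(2).
Total area = (-2 + exp(-2) + exp(2)) + (-2 + exp(-2) + exp(2)) = -4 + 2*exp(-2) + 2*exp(2).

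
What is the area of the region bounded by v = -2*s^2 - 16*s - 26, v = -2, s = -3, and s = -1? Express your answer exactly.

8

The difference (-2*s^2 - 16*s - 26) - (-2) = -2*s^2 - 16*s - 24 changes sign at s = -2 inside [-3, -1], so split the integral there.
∫[-3,-2] (-2*s^2 - 16*s - 24) ds = 10/3.
∫[-2,-1] (-2*s^2 - 16*s - 24) ds = -14/3; the area of that piece is 14/3.
Total area = 10/3 + 14/3 = 8.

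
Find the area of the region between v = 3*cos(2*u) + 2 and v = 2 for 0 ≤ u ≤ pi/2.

The difference (3*cos(2*u) + 2) - (2) = 3*cos(2*u) changes sign at u = pi/4 inside [0, pi/2], so split the integral there.
∫[0,pi/4] (3*cos(2*u)) du = 3/2.
∫[pi/4,pi/2] (3*cos(2*u)) du = -3/2; the area of that piece is 3/2.
Total area = 3/2 + 3/2 = 3.

3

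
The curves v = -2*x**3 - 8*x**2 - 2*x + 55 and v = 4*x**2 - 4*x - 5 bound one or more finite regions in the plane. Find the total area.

Set the curves equal: -2*x**3 - 8*x**2 - 2*x + 55 = 4*x**2 - 4*x - 5, so -2*x**3 - 12*x**2 + 2*x + 60 = 0, which factors as -2*(x - 2)*(x + 3)*(x + 5) = 0. The curves meet at x = -5, -3, 2.
On [-5, -3], v = 4*x**2 - 4*x - 5 is on top; that piece has area ∫[-5,-3] (-(-2*x**3 - 12*x**2 + 2*x + 60)) dx = 16.
On [-3, 2], v = -2*x**3 - 8*x**2 - 2*x + 55 is on top; that piece has area ∫[-3,2] (-2*x**3 - 12*x**2 + 2*x + 60) dx = 375/2.
Total enclosed area = 16 + 375/2 = 407/2.

407/2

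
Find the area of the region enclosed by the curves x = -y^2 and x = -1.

Both boundary curves give x as a function of y, so integrate with respect to y. Setting them equal: -y^2 + 1 = 0, i.e. -(y - 1)*(y + 1) = 0, so they meet at y = -1, 1.
For y in [-1, 1], x = -y^2 is on the right; area = ∫[-1,1] (-y^2 + 1) dy = 4/3.

4/3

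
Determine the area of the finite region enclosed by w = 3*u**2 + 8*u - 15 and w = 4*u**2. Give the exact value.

4/3

Set the curves equal: 3*u**2 + 8*u - 15 = 4*u**2, so -u**2 + 8*u - 15 = 0, which factors as -(u - 5)*(u - 3) = 0. The curves meet at u = 3, 5.
On [3, 5], w = 3*u**2 + 8*u - 15 is on top; that piece has area ∫[3,5] (-u**2 + 8*u - 15) du = 4/3.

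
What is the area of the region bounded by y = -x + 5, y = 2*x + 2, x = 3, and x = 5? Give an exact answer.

18

On [3, 5], (-x + 5) - (2*x + 2) = -3*x + 3 is ≤ 0 throughout, so the area is a single integral of |-3*x + 3|.
∫[3,5] (-3*x + 3) dx = -18; the area of that piece is 18.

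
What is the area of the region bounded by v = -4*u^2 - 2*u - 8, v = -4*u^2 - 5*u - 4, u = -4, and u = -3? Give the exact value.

On [-4, -3], (-4*u^2 - 2*u - 8) - (-4*u^2 - 5*u - 4) = 3*u - 4 is ≤ 0 throughout, so the area is a single integral of |3*u - 4|.
∫[-4,-3] (3*u - 4) du = -29/2; the area of that piece is 29/2.

29/2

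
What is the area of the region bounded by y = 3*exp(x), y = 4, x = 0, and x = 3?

-17 - 8*log(3) + 16*log(2) + 3*exp(3)

The difference (3*exp(x)) - (4) = 3*exp(x) - 4 changes sign at x = log(4/3) inside [0, 3], so split the integral there.
∫[0,log(4/3)] (3*exp(x) - 4) dx = log(81/256) + 1; the area of that piece is -1 + log(256/81).
∫[log(4/3),3] (3*exp(x) - 4) dx = -16 - 4*log(3) + 8*log(2) + 3*exp(3).
Total area = (-1 + log(256/81)) + (-16 - 4*log(3) + 8*log(2) + 3*exp(3)) = -17 - 8*log(3) + 16*log(2) + 3*exp(3).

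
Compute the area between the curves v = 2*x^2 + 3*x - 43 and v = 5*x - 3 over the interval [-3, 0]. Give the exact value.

On [-3, 0], (2*x^2 + 3*x - 43) - (5*x - 3) = 2*x^2 - 2*x - 40 is ≤ 0 throughout, so the area is a single integral of |2*x^2 - 2*x - 40|.
∫[-3,0] (2*x^2 - 2*x - 40) dx = -93; the area of that piece is 93.

93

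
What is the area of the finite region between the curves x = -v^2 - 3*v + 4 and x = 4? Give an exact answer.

Both boundary curves give x as a function of v, so integrate with respect to v. Setting them equal: -v^2 - 3*v = 0, i.e. -v*(v + 3) = 0, so they meet at v = -3, 0.
For v in [-3, 0], x = -v^2 - 3*v + 4 is on the right; area = ∫[-3,0] (-v^2 - 3*v) dv = 9/2.

9/2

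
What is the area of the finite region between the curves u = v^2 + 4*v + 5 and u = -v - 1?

1/6

Both boundary curves give u as a function of v, so integrate with respect to v. Setting them equal: v^2 + 5*v + 6 = 0, i.e. (v + 2)*(v + 3) = 0, so they meet at v = -3, -2.
For v in [-3, -2], u = v^2 + 4*v + 5 is on the left; area = ∫[-3,-2] (-(v^2 + 5*v + 6)) dv = 1/6.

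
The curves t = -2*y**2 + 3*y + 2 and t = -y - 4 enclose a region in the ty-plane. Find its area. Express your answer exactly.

Both boundary curves give t as a function of y, so integrate with respect to y. Setting them equal: -2*y**2 + 4*y + 6 = 0, i.e. -2*(y - 3)*(y + 1) = 0, so they meet at y = -1, 3.
For y in [-1, 3], t = -2*y**2 + 3*y + 2 is on the right; area = ∫[-1,3] (-2*y**2 + 4*y + 6) dy = 64/3.

64/3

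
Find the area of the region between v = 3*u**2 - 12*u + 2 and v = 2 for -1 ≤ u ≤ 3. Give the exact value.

34

The difference (3*u**2 - 12*u + 2) - (2) = 3*u**2 - 12*u changes sign at u = 0 inside [-1, 3], so split the integral there.
∫[-1,0] (3*u**2 - 12*u) du = 7.
∫[0,3] (3*u**2 - 12*u) du = -27; the area of that piece is 27.
Total area = 7 + 27 = 34.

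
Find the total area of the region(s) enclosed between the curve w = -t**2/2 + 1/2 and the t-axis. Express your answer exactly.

2/3

The curve meets the t-axis where -t**2/2 + 1/2 = 0, i.e. -(t - 1)*(t + 1)/2 = 0, at t = -1, 1.
On [-1, 1] the curve lies above the axis; ∫[-1,1] (-t**2/2 + 1/2) dt = 2/3, giving area 2/3.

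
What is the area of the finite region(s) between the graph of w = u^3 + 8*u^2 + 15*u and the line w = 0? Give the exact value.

253/12

The curve meets the u-axis where u^3 + 8*u^2 + 15*u = 0, i.e. u*(u + 3)*(u + 5) = 0, at u = -5, -3, 0.
On [-5, -3] the curve lies above the axis; ∫[-5,-3] (u^3 + 8*u^2 + 15*u) du = 16/3, giving area 16/3.
On [-3, 0] the curve lies below the axis; ∫[-3,0] (u^3 + 8*u^2 + 15*u) du = -63/4, giving area 63/4.
Total area = 16/3 + 63/4 = 253/12.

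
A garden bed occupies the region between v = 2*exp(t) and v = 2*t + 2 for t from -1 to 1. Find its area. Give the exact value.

-4 - 2*exp(-1) + 2*exp(1)

On [-1, 1], (2*exp(t)) - (2*t + 2) = -2*t + 2*exp(t) - 2 is ≥ 0 throughout, so the area is a single integral of |-2*t + 2*exp(t) - 2|.
∫[-1,1] (-2*t + 2*exp(t) - 2) dt = -4 - 2*exp(-1) + 2*exp(1).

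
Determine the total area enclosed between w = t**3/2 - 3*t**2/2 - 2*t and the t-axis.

The curve meets the t-axis where t**3/2 - 3*t**2/2 - 2*t = 0, i.e. t*(t - 4)*(t + 1)/2 = 0, at t = -1, 0, 4.
On [-1, 0] the curve lies above the axis; ∫[-1,0] (t**3/2 - 3*t**2/2 - 2*t) dt = 3/8, giving area 3/8.
On [0, 4] the curve lies below the axis; ∫[0,4] (t**3/2 - 3*t**2/2 - 2*t) dt = -16, giving area 16.
Total area = 3/8 + 16 = 131/8.

131/8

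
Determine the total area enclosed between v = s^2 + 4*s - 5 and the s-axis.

The curve meets the s-axis where s^2 + 4*s - 5 = 0, i.e. (s - 1)*(s + 5) = 0, at s = -5, 1.
On [-5, 1] the curve lies below the axis; ∫[-5,1] (s^2 + 4*s - 5) ds = -36, giving area 36.

36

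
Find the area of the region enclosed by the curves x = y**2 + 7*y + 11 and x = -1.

Both boundary curves give x as a function of y, so integrate with respect to y. Setting them equal: y**2 + 7*y + 12 = 0, i.e. (y + 3)*(y + 4) = 0, so they meet at y = -4, -3.
For y in [-4, -3], x = y**2 + 7*y + 11 is on the left; area = ∫[-4,-3] (-(y**2 + 7*y + 12)) dy = 1/6.

1/6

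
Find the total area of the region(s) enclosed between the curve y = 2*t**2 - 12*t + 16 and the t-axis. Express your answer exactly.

The curve meets the t-axis where 2*t**2 - 12*t + 16 = 0, i.e. 2*(t - 4)*(t - 2) = 0, at t = 2, 4.
On [2, 4] the curve lies below the axis; ∫[2,4] (2*t**2 - 12*t + 16) dt = -8/3, giving area 8/3.

8/3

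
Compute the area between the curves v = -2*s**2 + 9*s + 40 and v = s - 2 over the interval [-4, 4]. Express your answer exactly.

272

The difference (-2*s**2 + 9*s + 40) - (s - 2) = -2*s**2 + 8*s + 42 changes sign at s = -3 inside [-4, 4], so split the integral there.
∫[-4,-3] (-2*s**2 + 8*s + 42) ds = -32/3; the area of that piece is 32/3.
∫[-3,4] (-2*s**2 + 8*s + 42) ds = 784/3.
Total area = 32/3 + 784/3 = 272.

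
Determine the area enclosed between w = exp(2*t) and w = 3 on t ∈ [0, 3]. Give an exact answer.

-23/2 + 3*log(3) + exp(6)/2

The difference (exp(2*t)) - (3) = exp(2*t) - 3 changes sign at t = log(3)/2 inside [0, 3], so split the integral there.
∫[0,log(3)/2] (exp(2*t) - 3) dt = 1 - 3*log(3)/2; the area of that piece is -1 + 3*log(3)/2.
∫[log(3)/2,3] (exp(2*t) - 3) dt = -21/2 + 3*log(3)/2 + exp(6)/2.
Total area = (-1 + 3*log(3)/2) + (-21/2 + 3*log(3)/2 + exp(6)/2) = -23/2 + 3*log(3) + exp(6)/2.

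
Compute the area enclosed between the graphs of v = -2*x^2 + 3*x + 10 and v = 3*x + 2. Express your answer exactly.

Set the curves equal: -2*x^2 + 3*x + 10 = 3*x + 2, so -2*x^2 + 8 = 0, which factors as -2*(x - 2)*(x + 2) = 0. The curves meet at x = -2, 2.
On [-2, 2], v = -2*x^2 + 3*x + 10 is on top; that piece has area ∫[-2,2] (-2*x^2 + 8) dx = 64/3.

64/3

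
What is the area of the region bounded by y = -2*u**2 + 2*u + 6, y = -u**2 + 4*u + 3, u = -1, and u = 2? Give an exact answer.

23/3

The difference (-2*u**2 + 2*u + 6) - (-u**2 + 4*u + 3) = -u**2 - 2*u + 3 changes sign at u = 1 inside [-1, 2], so split the integral there.
∫[-1,1] (-u**2 - 2*u + 3) du = 16/3.
∫[1,2] (-u**2 - 2*u + 3) du = -7/3; the area of that piece is 7/3.
Total area = 16/3 + 7/3 = 23/3.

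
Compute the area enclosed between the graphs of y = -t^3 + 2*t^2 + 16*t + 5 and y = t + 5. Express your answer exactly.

863/6

Set the curves equal: -t^3 + 2*t^2 + 16*t + 5 = t + 5, so -t^3 + 2*t^2 + 15*t = 0, which factors as -t*(t - 5)*(t + 3) = 0. The curves meet at t = -3, 0, 5.
On [-3, 0], y = t + 5 is on top; that piece has area ∫[-3,0] (-(-t^3 + 2*t^2 + 15*t)) dt = 117/4.
On [0, 5], y = -t^3 + 2*t^2 + 16*t + 5 is on top; that piece has area ∫[0,5] (-t^3 + 2*t^2 + 15*t) dt = 1375/12.
Total enclosed area = 117/4 + 1375/12 = 863/6.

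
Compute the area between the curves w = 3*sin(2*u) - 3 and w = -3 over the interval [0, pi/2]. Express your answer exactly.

On [0, pi/2], (3*sin(2*u) - 3) - (-3) = 3*sin(2*u) is ≥ 0 throughout, so the area is a single integral of |3*sin(2*u)|.
∫[0,pi/2] (3*sin(2*u)) du = 3.

3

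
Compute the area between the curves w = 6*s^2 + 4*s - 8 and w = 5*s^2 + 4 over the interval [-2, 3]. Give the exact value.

47

The difference (6*s^2 + 4*s - 8) - (5*s^2 + 4) = s^2 + 4*s - 12 changes sign at s = 2 inside [-2, 3], so split the integral there.
∫[-2,2] (s^2 + 4*s - 12) ds = -128/3; the area of that piece is 128/3.
∫[2,3] (s^2 + 4*s - 12) ds = 13/3.
Total area = 128/3 + 13/3 = 47.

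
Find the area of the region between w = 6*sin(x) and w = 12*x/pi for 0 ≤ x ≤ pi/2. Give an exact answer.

6 - 3*pi/2

On [0, pi/2], (6*sin(x)) - (12*x/pi) = -12*x/pi + 6*sin(x) is ≥ 0 throughout, so the area is a single integral of |-12*x/pi + 6*sin(x)|.
∫[0,pi/2] (-12*x/pi + 6*sin(x)) dx = 6 - 3*pi/2.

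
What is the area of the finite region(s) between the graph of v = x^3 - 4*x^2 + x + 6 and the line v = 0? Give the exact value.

The curve meets the x-axis where x^3 - 4*x^2 + x + 6 = 0, i.e. (x - 3)*(x - 2)*(x + 1) = 0, at x = -1, 2, 3.
On [-1, 2] the curve lies above the axis; ∫[-1,2] (x^3 - 4*x^2 + x + 6) dx = 45/4, giving area 45/4.
On [2, 3] the curve lies below the axis; ∫[2,3] (x^3 - 4*x^2 + x + 6) dx = -7/12, giving area 7/12.
Total area = 45/4 + 7/12 = 71/6.

71/6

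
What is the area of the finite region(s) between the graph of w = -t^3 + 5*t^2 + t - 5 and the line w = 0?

The curve meets the t-axis where -t^3 + 5*t^2 + t - 5 = 0, i.e. -(t - 5)*(t - 1)*(t + 1) = 0, at t = -1, 1, 5.
On [-1, 1] the curve lies below the axis; ∫[-1,1] (-t^3 + 5*t^2 + t - 5) dt = -20/3, giving area 20/3.
On [1, 5] the curve lies above the axis; ∫[1,5] (-t^3 + 5*t^2 + t - 5) dt = 128/3, giving area 128/3.
Total area = 20/3 + 128/3 = 148/3.

148/3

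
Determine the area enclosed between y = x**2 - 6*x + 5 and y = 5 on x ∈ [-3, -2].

64/3

On [-3, -2], (x**2 - 6*x + 5) - (5) = x**2 - 6*x is ≥ 0 throughout, so the area is a single integral of |x**2 - 6*x|.
∫[-3,-2] (x**2 - 6*x) dx = 64/3.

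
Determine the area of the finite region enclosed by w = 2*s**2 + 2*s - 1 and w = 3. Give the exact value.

Set the curves equal: 2*s**2 + 2*s - 1 = 3, so 2*s**2 + 2*s - 4 = 0, which factors as 2*(s - 1)*(s + 2) = 0. The curves meet at s = -2, 1.
On [-2, 1], w = 3 is on top; that piece has area ∫[-2,1] (-(2*s**2 + 2*s - 4)) ds = 9.

9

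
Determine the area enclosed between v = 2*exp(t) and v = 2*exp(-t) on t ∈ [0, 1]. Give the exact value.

On [0, 1], (2*exp(t)) - (2*exp(-t)) = 2*exp(t) - 2*exp(-t) is ≥ 0 throughout, so the area is a single integral of |2*exp(t) - 2*exp(-t)|.
∫[0,1] (2*exp(t) - 2*exp(-t)) dt = -4 + 2*exp(-1) + 2*exp(1).

-4 + 2*exp(-1) + 2*exp(1)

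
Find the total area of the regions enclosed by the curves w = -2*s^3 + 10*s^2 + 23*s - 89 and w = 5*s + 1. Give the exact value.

1136/3

Set the curves equal: -2*s^3 + 10*s^2 + 23*s - 89 = 5*s + 1, so -2*s^3 + 10*s^2 + 18*s - 90 = 0, which factors as -2*(s - 5)*(s - 3)*(s + 3) = 0. The curves meet at s = -3, 3, 5.
On [-3, 3], w = 5*s + 1 is on top; that piece has area ∫[-3,3] (-(-2*s^3 + 10*s^2 + 18*s - 90)) ds = 360.
On [3, 5], w = -2*s^3 + 10*s^2 + 23*s - 89 is on top; that piece has area ∫[3,5] (-2*s^3 + 10*s^2 + 18*s - 90) ds = 56/3.
Total enclosed area = 360 + 56/3 = 1136/3.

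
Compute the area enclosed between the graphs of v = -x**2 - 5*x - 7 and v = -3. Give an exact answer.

9/2

Set the curves equal: -x**2 - 5*x - 7 = -3, so -x**2 - 5*x - 4 = 0, which factors as -(x + 1)*(x + 4) = 0. The curves meet at x = -4, -1.
On [-4, -1], v = -x**2 - 5*x - 7 is on top; that piece has area ∫[-4,-1] (-x**2 - 5*x - 4) dx = 9/2.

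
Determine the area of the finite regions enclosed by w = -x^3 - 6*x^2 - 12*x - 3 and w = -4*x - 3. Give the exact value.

8

Set the curves equal: -x^3 - 6*x^2 - 12*x - 3 = -4*x - 3, so -x^3 - 6*x^2 - 8*x = 0, which factors as -x*(x + 2)*(x + 4) = 0. The curves meet at x = -4, -2, 0.
On [-4, -2], w = -4*x - 3 is on top; that piece has area ∫[-4,-2] (-(-x^3 - 6*x^2 - 8*x)) dx = 4.
On [-2, 0], w = -x^3 - 6*x^2 - 12*x - 3 is on top; that piece has area ∫[-2,0] (-x^3 - 6*x^2 - 8*x) dx = 4.
Total enclosed area = 4 + 4 = 8.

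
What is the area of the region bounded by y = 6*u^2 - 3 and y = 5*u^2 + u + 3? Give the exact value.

125/6

Set the curves equal: 6*u^2 - 3 = 5*u^2 + u + 3, so u^2 - u - 6 = 0, which factors as (u - 3)*(u + 2) = 0. The curves meet at u = -2, 3.
On [-2, 3], y = 5*u^2 + u + 3 is on top; that piece has area ∫[-2,3] (-(u^2 - u - 6)) du = 125/6.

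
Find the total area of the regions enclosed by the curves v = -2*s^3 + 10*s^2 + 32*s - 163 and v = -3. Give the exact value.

Set the curves equal: -2*s^3 + 10*s^2 + 32*s - 163 = -3, so -2*s^3 + 10*s^2 + 32*s - 160 = 0, which factors as -2*(s - 5)*(s - 4)*(s + 4) = 0. The curves meet at s = -4, 4, 5.
On [-4, 4], v = -3 is on top; that piece has area ∫[-4,4] (-(-2*s^3 + 10*s^2 + 32*s - 160)) ds = 2560/3.
On [4, 5], v = -2*s^3 + 10*s^2 + 32*s - 163 is on top; that piece has area ∫[4,5] (-2*s^3 + 10*s^2 + 32*s - 160) ds = 17/6.
Total enclosed area = 2560/3 + 17/6 = 5137/6.

5137/6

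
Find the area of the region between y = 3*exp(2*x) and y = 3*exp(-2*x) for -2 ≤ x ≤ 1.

The difference (3*exp(2*x)) - (3*exp(-2*x)) = 3*exp(2*x) - 3*exp(-2*x) changes sign at x = 0 inside [-2, 1], so split the integral there.
∫[-2,0] (3*exp(2*x) - 3*exp(-2*x)) dx = -3*exp(4)/2 - 3*exp(-4)/2 + 3; the area of that piece is -3 + 3*exp(-4)/2 + 3*exp(4)/2.
∫[0,1] (3*exp(2*x) - 3*exp(-2*x)) dx = -3 + 3*exp(-2)/2 + 3*exp(2)/2.
Total area = (-3 + 3*exp(-4)/2 + 3*exp(4)/2) + (-3 + 3*exp(-2)/2 + 3*exp(2)/2) = -6 + 3*exp(-4)/2 + 3*exp(-2)/2 + 3*exp(2)/2 + 3*exp(4)/2.

-6 + 3*exp(-4)/2 + 3*exp(-2)/2 + 3*exp(2)/2 + 3*exp(4)/2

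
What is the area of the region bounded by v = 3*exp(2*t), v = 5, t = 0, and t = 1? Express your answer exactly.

-17/2 - 11*log(3)/2 + log(15)/2 + 9*log(5)/2 + 3*exp(2)/2

The difference (3*exp(2*t)) - (5) = 3*exp(2*t) - 5 changes sign at t = -log(3)/2 + log(5)/2 inside [0, 1], so split the integral there.
∫[0,-log(3)/2 + log(5)/2] (3*exp(2*t) - 5) dt = log(9*sqrt(15)/125) + 1; the area of that piece is -1 + log(25*sqrt(15)/27).
∫[-log(3)/2 + log(5)/2,1] (3*exp(2*t) - 5) dt = -15/2 - 5*log(3)/2 + 5*log(5)/2 + 3*exp(2)/2.
Total area = (-1 + log(25*sqrt(15)/27)) + (-15/2 - 5*log(3)/2 + 5*log(5)/2 + 3*exp(2)/2) = -17/2 - 11*log(3)/2 + log(15)/2 + 9*log(5)/2 + 3*exp(2)/2.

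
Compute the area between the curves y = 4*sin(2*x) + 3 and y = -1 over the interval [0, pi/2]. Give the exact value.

4 + 2*pi

On [0, pi/2], (4*sin(2*x) + 3) - (-1) = 4*sin(2*x) + 4 is ≥ 0 throughout, so the area is a single integral of |4*sin(2*x) + 4|.
∫[0,pi/2] (4*sin(2*x) + 4) dx = 4 + 2*pi.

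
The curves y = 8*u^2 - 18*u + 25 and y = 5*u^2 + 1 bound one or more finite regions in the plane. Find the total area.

4

Set the curves equal: 8*u^2 - 18*u + 25 = 5*u^2 + 1, so 3*u^2 - 18*u + 24 = 0, which factors as 3*(u - 4)*(u - 2) = 0. The curves meet at u = 2, 4.
On [2, 4], y = 5*u^2 + 1 is on top; that piece has area ∫[2,4] (-(3*u^2 - 18*u + 24)) du = 4.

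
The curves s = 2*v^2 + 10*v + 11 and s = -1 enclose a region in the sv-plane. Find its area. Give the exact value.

Both boundary curves give s as a function of v, so integrate with respect to v. Setting them equal: 2*v^2 + 10*v + 12 = 0, i.e. 2*(v + 2)*(v + 3) = 0, so they meet at v = -3, -2.
For v in [-3, -2], s = 2*v^2 + 10*v + 11 is on the left; area = ∫[-3,-2] (-(2*v^2 + 10*v + 12)) dv = 1/3.

1/3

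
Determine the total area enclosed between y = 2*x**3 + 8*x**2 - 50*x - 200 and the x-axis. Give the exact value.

The curve meets the x-axis where 2*x**3 + 8*x**2 - 50*x - 200 = 0, i.e. 2*(x - 5)*(x + 4)*(x + 5) = 0, at x = -5, -4, 5.
On [-5, -4] the curve lies above the axis; ∫[-5,-4] (2*x**3 + 8*x**2 - 50*x - 200) dx = 19/6, giving area 19/6.
On [-4, 5] the curve lies below the axis; ∫[-4,5] (2*x**3 + 8*x**2 - 50*x - 200) dx = -2673/2, giving area 2673/2.
Total area = 19/6 + 2673/2 = 4019/3.

4019/3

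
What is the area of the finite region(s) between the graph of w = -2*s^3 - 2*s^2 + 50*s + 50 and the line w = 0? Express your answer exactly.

2024/3

The curve meets the s-axis where -2*s^3 - 2*s^2 + 50*s + 50 = 0, i.e. -2*(s - 5)*(s + 1)*(s + 5) = 0, at s = -5, -1, 5.
On [-5, -1] the curve lies below the axis; ∫[-5,-1] (-2*s^3 - 2*s^2 + 50*s + 50) ds = -512/3, giving area 512/3.
On [-1, 5] the curve lies above the axis; ∫[-1,5] (-2*s^3 - 2*s^2 + 50*s + 50) ds = 504, giving area 504.
Total area = 512/3 + 504 = 2024/3.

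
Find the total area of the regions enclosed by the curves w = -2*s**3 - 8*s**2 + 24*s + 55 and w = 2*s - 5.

863/3

Set the curves equal: -2*s**3 - 8*s**2 + 24*s + 55 = 2*s - 5, so -2*s**3 - 8*s**2 + 22*s + 60 = 0, which factors as -2*(s - 3)*(s + 2)*(s + 5) = 0. The curves meet at s = -5, -2, 3.
On [-5, -2], w = 2*s - 5 is on top; that piece has area ∫[-5,-2] (-(-2*s**3 - 8*s**2 + 22*s + 60)) ds = 117/2.
On [-2, 3], w = -2*s**3 - 8*s**2 + 24*s + 55 is on top; that piece has area ∫[-2,3] (-2*s**3 - 8*s**2 + 22*s + 60) ds = 1375/6.
Total enclosed area = 117/2 + 1375/6 = 863/3.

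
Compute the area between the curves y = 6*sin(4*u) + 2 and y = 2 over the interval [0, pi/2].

The difference (6*sin(4*u) + 2) - (2) = 6*sin(4*u) changes sign at u = pi/4 inside [0, pi/2], so split the integral there.
∫[0,pi/4] (6*sin(4*u)) du = 3.
∫[pi/4,pi/2] (6*sin(4*u)) du = -3; the area of that piece is 3.
Total area = 3 + 3 = 6.

6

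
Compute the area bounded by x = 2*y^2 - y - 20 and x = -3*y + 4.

343/3

Both boundary curves give x as a function of y, so integrate with respect to y. Setting them equal: 2*y^2 + 2*y - 24 = 0, i.e. 2*(y - 3)*(y + 4) = 0, so they meet at y = -4, 3.
For y in [-4, 3], x = 2*y^2 - y - 20 is on the left; area = ∫[-4,3] (-(2*y^2 + 2*y - 24)) dy = 343/3.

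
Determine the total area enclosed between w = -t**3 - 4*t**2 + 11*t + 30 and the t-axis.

863/6

The curve meets the t-axis where -t**3 - 4*t**2 + 11*t + 30 = 0, i.e. -(t - 3)*(t + 2)*(t + 5) = 0, at t = -5, -2, 3.
On [-5, -2] the curve lies below the axis; ∫[-5,-2] (-t**3 - 4*t**2 + 11*t + 30) dt = -117/4, giving area 117/4.
On [-2, 3] the curve lies above the axis; ∫[-2,3] (-t**3 - 4*t**2 + 11*t + 30) dt = 1375/12, giving area 1375/12.
Total area = 117/4 + 1375/12 = 863/6.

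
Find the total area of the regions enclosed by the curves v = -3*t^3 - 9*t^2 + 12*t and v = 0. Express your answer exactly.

393/4

Set the curves equal: -3*t^3 - 9*t^2 + 12*t = 0, so -3*t^3 - 9*t^2 + 12*t = 0, which factors as -3*t*(t - 1)*(t + 4) = 0. The curves meet at t = -4, 0, 1.
On [-4, 0], v = 0 is on top; that piece has area ∫[-4,0] (-(-3*t^3 - 9*t^2 + 12*t)) dt = 96.
On [0, 1], v = -3*t^3 - 9*t^2 + 12*t is on top; that piece has area ∫[0,1] (-3*t^3 - 9*t^2 + 12*t) dt = 9/4.
Total enclosed area = 96 + 9/4 = 393/4.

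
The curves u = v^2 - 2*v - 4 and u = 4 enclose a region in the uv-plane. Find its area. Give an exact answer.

36

Both boundary curves give u as a function of v, so integrate with respect to v. Setting them equal: v^2 - 2*v - 8 = 0, i.e. (v - 4)*(v + 2) = 0, so they meet at v = -2, 4.
For v in [-2, 4], u = v^2 - 2*v - 4 is on the left; area = ∫[-2,4] (-(v^2 - 2*v - 8)) dv = 36.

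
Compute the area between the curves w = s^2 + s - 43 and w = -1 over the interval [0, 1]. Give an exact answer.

On [0, 1], (s^2 + s - 43) - (-1) = s^2 + s - 42 is ≤ 0 throughout, so the area is a single integral of |s^2 + s - 42|.
∫[0,1] (s^2 + s - 42) ds = -247/6; the area of that piece is 247/6.

247/6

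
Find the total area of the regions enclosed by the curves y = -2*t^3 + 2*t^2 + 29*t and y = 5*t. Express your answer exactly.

Set the curves equal: -2*t^3 + 2*t^2 + 29*t = 5*t, so -2*t^3 + 2*t^2 + 24*t = 0, which factors as -2*t*(t - 4)*(t + 3) = 0. The curves meet at t = -3, 0, 4.
On [-3, 0], y = 5*t is on top; that piece has area ∫[-3,0] (-(-2*t^3 + 2*t^2 + 24*t)) dt = 99/2.
On [0, 4], y = -2*t^3 + 2*t^2 + 29*t is on top; that piece has area ∫[0,4] (-2*t^3 + 2*t^2 + 24*t) dt = 320/3.
Total enclosed area = 99/2 + 320/3 = 937/6.

937/6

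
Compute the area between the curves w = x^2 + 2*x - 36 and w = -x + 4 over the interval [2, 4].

130/3

On [2, 4], (x^2 + 2*x - 36) - (-x + 4) = x^2 + 3*x - 40 is ≤ 0 throughout, so the area is a single integral of |x^2 + 3*x - 40|.
∫[2,4] (x^2 + 3*x - 40) dx = -130/3; the area of that piece is 130/3.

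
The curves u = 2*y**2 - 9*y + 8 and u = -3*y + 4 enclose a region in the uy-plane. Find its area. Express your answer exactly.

1/3

Both boundary curves give u as a function of y, so integrate with respect to y. Setting them equal: 2*y**2 - 6*y + 4 = 0, i.e. 2*(y - 2)*(y - 1) = 0, so they meet at y = 1, 2.
For y in [1, 2], u = 2*y**2 - 9*y + 8 is on the left; area = ∫[1,2] (-(2*y**2 - 6*y + 4)) dy = 1/3.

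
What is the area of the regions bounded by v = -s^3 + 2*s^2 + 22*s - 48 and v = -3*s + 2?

Set the curves equal: -s^3 + 2*s^2 + 22*s - 48 = -3*s + 2, so -s^3 + 2*s^2 + 25*s - 50 = 0, which factors as -(s - 5)*(s - 2)*(s + 5) = 0. The curves meet at s = -5, 2, 5.
On [-5, 2], v = -3*s + 2 is on top; that piece has area ∫[-5,2] (-(-s^3 + 2*s^2 + 25*s - 50)) ds = 4459/12.
On [2, 5], v = -s^3 + 2*s^2 + 22*s - 48 is on top; that piece has area ∫[2,5] (-s^3 + 2*s^2 + 25*s - 50) ds = 153/4.
Total enclosed area = 4459/12 + 153/4 = 2459/6.

2459/6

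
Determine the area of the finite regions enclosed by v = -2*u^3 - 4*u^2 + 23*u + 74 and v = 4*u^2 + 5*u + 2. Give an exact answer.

1741/6

Set the curves equal: -2*u^3 - 4*u^2 + 23*u + 74 = 4*u^2 + 5*u + 2, so -2*u^3 - 8*u^2 + 18*u + 72 = 0, which factors as -2*(u - 3)*(u + 3)*(u + 4) = 0. The curves meet at u = -4, -3, 3.
On [-4, -3], v = 4*u^2 + 5*u + 2 is on top; that piece has area ∫[-4,-3] (-(-2*u^3 - 8*u^2 + 18*u + 72)) du = 13/6.
On [-3, 3], v = -2*u^3 - 4*u^2 + 23*u + 74 is on top; that piece has area ∫[-3,3] (-2*u^3 - 8*u^2 + 18*u + 72) du = 288.
Total enclosed area = 13/6 + 288 = 1741/6.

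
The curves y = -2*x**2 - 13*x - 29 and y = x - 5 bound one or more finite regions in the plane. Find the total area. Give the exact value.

1/3

Set the curves equal: -2*x**2 - 13*x - 29 = x - 5, so -2*x**2 - 14*x - 24 = 0, which factors as -2*(x + 3)*(x + 4) = 0. The curves meet at x = -4, -3.
On [-4, -3], y = -2*x**2 - 13*x - 29 is on top; that piece has area ∫[-4,-3] (-2*x**2 - 14*x - 24) dx = 1/3.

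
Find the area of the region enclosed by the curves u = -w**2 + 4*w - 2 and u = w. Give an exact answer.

Both boundary curves give u as a function of w, so integrate with respect to w. Setting them equal: -w**2 + 3*w - 2 = 0, i.e. -(w - 2)*(w - 1) = 0, so they meet at w = 1, 2.
For w in [1, 2], u = -w**2 + 4*w - 2 is on the right; area = ∫[1,2] (-w**2 + 3*w - 2) dw = 1/6.

1/6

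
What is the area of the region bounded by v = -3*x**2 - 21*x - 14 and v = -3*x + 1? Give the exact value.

32

Set the curves equal: -3*x**2 - 21*x - 14 = -3*x + 1, so -3*x**2 - 18*x - 15 = 0, which factors as -3*(x + 1)*(x + 5) = 0. The curves meet at x = -5, -1.
On [-5, -1], v = -3*x**2 - 21*x - 14 is on top; that piece has area ∫[-5,-1] (-3*x**2 - 18*x - 15) dx = 32.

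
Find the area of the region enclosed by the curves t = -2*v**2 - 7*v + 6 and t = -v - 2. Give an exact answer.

Both boundary curves give t as a function of v, so integrate with respect to v. Setting them equal: -2*v**2 - 6*v + 8 = 0, i.e. -2*(v - 1)*(v + 4) = 0, so they meet at v = -4, 1.
For v in [-4, 1], t = -2*v**2 - 7*v + 6 is on the right; area = ∫[-4,1] (-2*v**2 - 6*v + 8) dv = 125/3.

125/3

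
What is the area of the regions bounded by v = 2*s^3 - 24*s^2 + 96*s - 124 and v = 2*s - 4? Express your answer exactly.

Set the curves equal: 2*s^3 - 24*s^2 + 96*s - 124 = 2*s - 4, so 2*s^3 - 24*s^2 + 94*s - 120 = 0, which factors as 2*(s - 5)*(s - 4)*(s - 3) = 0. The curves meet at s = 3, 4, 5.
On [3, 4], v = 2*s^3 - 24*s^2 + 96*s - 124 is on top; that piece has area ∫[3,4] (2*s^3 - 24*s^2 + 94*s - 120) ds = 1/2.
On [4, 5], v = 2*s - 4 is on top; that piece has area ∫[4,5] (-(2*s^3 - 24*s^2 + 94*s - 120)) ds = 1/2.
Total enclosed area = 1/2 + 1/2 = 1.

1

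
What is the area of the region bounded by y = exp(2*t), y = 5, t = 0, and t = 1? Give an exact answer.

The difference (exp(2*t)) - (5) = exp(2*t) - 5 changes sign at t = log(5)/2 inside [0, 1], so split the integral there.
∫[0,log(5)/2] (exp(2*t) - 5) dt = 2 - 5*log(5)/2; the area of that piece is -2 + 5*log(5)/2.
∫[log(5)/2,1] (exp(2*t) - 5) dt = -15/2 + exp(2)/2 + 5*log(5)/2.
Total area = (-2 + 5*log(5)/2) + (-15/2 + exp(2)/2 + 5*log(5)/2) = -19/2 + exp(2)/2 + 5*log(5).

-19/2 + exp(2)/2 + 5*log(5)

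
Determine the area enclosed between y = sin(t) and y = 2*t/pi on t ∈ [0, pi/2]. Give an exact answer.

On [0, pi/2], (sin(t)) - (2*t/pi) = -2*t/pi + sin(t) is ≥ 0 throughout, so the area is a single integral of |-2*t/pi + sin(t)|.
∫[0,pi/2] (-2*t/pi + sin(t)) dt = 1 - pi/4.

1 - pi/4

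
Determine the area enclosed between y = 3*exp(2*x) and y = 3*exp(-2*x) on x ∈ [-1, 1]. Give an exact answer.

The difference (3*exp(2*x)) - (3*exp(-2*x)) = 3*exp(2*x) - 3*exp(-2*x) changes sign at x = 0 inside [-1, 1], so split the integral there.
∫[-1,0] (3*exp(2*x) - 3*exp(-2*x)) dx = -3*exp(2)/2 - 3*exp(-2)/2 + 3; the area of that piece is -3 + 3*exp(-2)/2 + 3*exp(2)/2.
∫[0,1] (3*exp(2*x) - 3*exp(-2*x)) dx = -3 + 3*exp(-2)/2 + 3*exp(2)/2.
Total area = (-3 + 3*exp(-2)/2 + 3*exp(2)/2) + (-3 + 3*exp(-2)/2 + 3*exp(2)/2) = -6 + 3*exp(-2) + 3*exp(2).

-6 + 3*exp(-2) + 3*exp(2)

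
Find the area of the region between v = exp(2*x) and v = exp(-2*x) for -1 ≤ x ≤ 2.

The difference (exp(2*x)) - (exp(-2*x)) = exp(2*x) - exp(-2*x) changes sign at x = 0 inside [-1, 2], so split the integral there.
∫[-1,0] (exp(2*x) - exp(-2*x)) dx = -exp(2)/2 - exp(-2)/2 + 1; the area of that piece is -1 + exp(-2)/2 + exp(2)/2.
∫[0,2] (exp(2*x) - exp(-2*x)) dx = -1 + exp(-4)/2 + exp(4)/2.
Total area = (-1 + exp(-2)/2 + exp(2)/2) + (-1 + exp(-4)/2 + exp(4)/2) = -2 + exp(-4)/2 + exp(-2)/2 + exp(2)/2 + exp(4)/2.

-2 + exp(-4)/2 + exp(-2)/2 + exp(2)/2 + exp(4)/2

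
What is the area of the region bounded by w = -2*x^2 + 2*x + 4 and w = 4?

Set the curves equal: -2*x^2 + 2*x + 4 = 4, so -2*x^2 + 2*x = 0, which factors as -2*x*(x - 1) = 0. The curves meet at x = 0, 1.
On [0, 1], w = -2*x^2 + 2*x + 4 is on top; that piece has area ∫[0,1] (-2*x^2 + 2*x) dx = 1/3.

1/3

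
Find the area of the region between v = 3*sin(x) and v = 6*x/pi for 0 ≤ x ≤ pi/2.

On [0, pi/2], (3*sin(x)) - (6*x/pi) = -6*x/pi + 3*sin(x) is ≥ 0 throughout, so the area is a single integral of |-6*x/pi + 3*sin(x)|.
∫[0,pi/2] (-6*x/pi + 3*sin(x)) dx = 3 - 3*pi/4.

3 - 3*pi/4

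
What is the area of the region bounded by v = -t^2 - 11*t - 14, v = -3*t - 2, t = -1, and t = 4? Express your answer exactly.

425/3

On [-1, 4], (-t^2 - 11*t - 14) - (-3*t - 2) = -t^2 - 8*t - 12 is ≤ 0 throughout, so the area is a single integral of |-t^2 - 8*t - 12|.
∫[-1,4] (-t^2 - 8*t - 12) dt = -425/3; the area of that piece is 425/3.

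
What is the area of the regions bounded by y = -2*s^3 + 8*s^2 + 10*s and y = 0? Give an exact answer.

Set the curves equal: -2*s^3 + 8*s^2 + 10*s = 0, so -2*s^3 + 8*s^2 + 10*s = 0, which factors as -2*s*(s - 5)*(s + 1) = 0. The curves meet at s = -1, 0, 5.
On [-1, 0], y = 0 is on top; that piece has area ∫[-1,0] (-(-2*s^3 + 8*s^2 + 10*s)) ds = 11/6.
On [0, 5], y = -2*s^3 + 8*s^2 + 10*s is on top; that piece has area ∫[0,5] (-2*s^3 + 8*s^2 + 10*s) ds = 875/6.
Total enclosed area = 11/6 + 875/6 = 443/3.

443/3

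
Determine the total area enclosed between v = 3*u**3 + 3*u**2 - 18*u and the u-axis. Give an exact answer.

253/4

The curve meets the u-axis where 3*u**3 + 3*u**2 - 18*u = 0, i.e. 3*u*(u - 2)*(u + 3) = 0, at u = -3, 0, 2.
On [-3, 0] the curve lies above the axis; ∫[-3,0] (3*u**3 + 3*u**2 - 18*u) du = 189/4, giving area 189/4.
On [0, 2] the curve lies below the axis; ∫[0,2] (3*u**3 + 3*u**2 - 18*u) du = -16, giving area 16.
Total area = 189/4 + 16 = 253/4.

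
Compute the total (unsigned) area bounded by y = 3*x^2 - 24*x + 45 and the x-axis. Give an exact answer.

4

The curve meets the x-axis where 3*x^2 - 24*x + 45 = 0, i.e. 3*(x - 5)*(x - 3) = 0, at x = 3, 5.
On [3, 5] the curve lies below the axis; ∫[3,5] (3*x^2 - 24*x + 45) dx = -4, giving area 4.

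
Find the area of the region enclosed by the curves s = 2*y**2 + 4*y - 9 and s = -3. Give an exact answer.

Both boundary curves give s as a function of y, so integrate with respect to y. Setting them equal: 2*y**2 + 4*y - 6 = 0, i.e. 2*(y - 1)*(y + 3) = 0, so they meet at y = -3, 1.
For y in [-3, 1], s = 2*y**2 + 4*y - 9 is on the left; area = ∫[-3,1] (-(2*y**2 + 4*y - 6)) dy = 64/3.

64/3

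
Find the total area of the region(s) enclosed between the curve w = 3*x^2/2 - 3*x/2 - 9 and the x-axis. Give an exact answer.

The curve meets the x-axis where 3*x^2/2 - 3*x/2 - 9 = 0, i.e. 3*(x - 3)*(x + 2)/2 = 0, at x = -2, 3.
On [-2, 3] the curve lies below the axis; ∫[-2,3] (3*x^2/2 - 3*x/2 - 9) dx = -125/4, giving area 125/4.

125/4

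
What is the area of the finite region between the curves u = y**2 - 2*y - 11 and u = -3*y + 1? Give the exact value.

Both boundary curves give u as a function of y, so integrate with respect to y. Setting them equal: y**2 + y - 12 = 0, i.e. (y - 3)*(y + 4) = 0, so they meet at y = -4, 3.
For y in [-4, 3], u = y**2 - 2*y - 11 is on the left; area = ∫[-4,3] (-(y**2 + y - 12)) dy = 343/6.

343/6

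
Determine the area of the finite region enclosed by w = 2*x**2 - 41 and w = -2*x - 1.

Set the curves equal: 2*x**2 - 41 = -2*x - 1, so 2*x**2 + 2*x - 40 = 0, which factors as 2*(x - 4)*(x + 5) = 0. The curves meet at x = -5, 4.
On [-5, 4], w = -2*x - 1 is on top; that piece has area ∫[-5,4] (-(2*x**2 + 2*x - 40)) dx = 243.

243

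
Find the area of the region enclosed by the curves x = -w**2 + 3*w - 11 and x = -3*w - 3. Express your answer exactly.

4/3

Both boundary curves give x as a function of w, so integrate with respect to w. Setting them equal: -w**2 + 6*w - 8 = 0, i.e. -(w - 4)*(w - 2) = 0, so they meet at w = 2, 4.
For w in [2, 4], x = -w**2 + 3*w - 11 is on the right; area = ∫[2,4] (-w**2 + 6*w - 8) dw = 4/3.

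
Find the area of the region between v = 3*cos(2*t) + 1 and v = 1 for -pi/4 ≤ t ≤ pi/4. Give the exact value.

3

On [-pi/4, pi/4], (3*cos(2*t) + 1) - (1) = 3*cos(2*t) is ≥ 0 throughout, so the area is a single integral of |3*cos(2*t)|.
∫[-pi/4,pi/4] (3*cos(2*t)) dt = 3.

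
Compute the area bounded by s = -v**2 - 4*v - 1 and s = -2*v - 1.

4/3

Both boundary curves give s as a function of v, so integrate with respect to v. Setting them equal: -v**2 - 2*v = 0, i.e. -v*(v + 2) = 0, so they meet at v = -2, 0.
For v in [-2, 0], s = -v**2 - 4*v - 1 is on the right; area = ∫[-2,0] (-v**2 - 2*v) dv = 4/3.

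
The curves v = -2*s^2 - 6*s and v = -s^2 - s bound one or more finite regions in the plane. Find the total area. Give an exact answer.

Set the curves equal: -2*s^2 - 6*s = -s^2 - s, so -s^2 - 5*s = 0, which factors as -s*(s + 5) = 0. The curves meet at s = -5, 0.
On [-5, 0], v = -2*s^2 - 6*s is on top; that piece has area ∫[-5,0] (-s^2 - 5*s) ds = 125/6.

125/6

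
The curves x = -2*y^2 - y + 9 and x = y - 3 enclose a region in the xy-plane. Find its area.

Both boundary curves give x as a function of y, so integrate with respect to y. Setting them equal: -2*y^2 - 2*y + 12 = 0, i.e. -2*(y - 2)*(y + 3) = 0, so they meet at y = -3, 2.
For y in [-3, 2], x = -2*y^2 - y + 9 is on the right; area = ∫[-3,2] (-2*y^2 - 2*y + 12) dy = 125/3.

125/3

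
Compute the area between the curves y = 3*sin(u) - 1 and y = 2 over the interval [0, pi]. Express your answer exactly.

On [0, pi], (3*sin(u) - 1) - (2) = 3*sin(u) - 3 is ≤ 0 throughout, so the area is a single integral of |3*sin(u) - 3|.
∫[0,pi] (3*sin(u) - 3) du = 6 - 3*pi; the area of that piece is -6 + 3*pi.

-6 + 3*pi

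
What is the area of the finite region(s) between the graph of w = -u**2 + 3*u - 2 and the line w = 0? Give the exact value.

The curve meets the u-axis where -u**2 + 3*u - 2 = 0, i.e. -(u - 2)*(u - 1) = 0, at u = 1, 2.
On [1, 2] the curve lies above the axis; ∫[1,2] (-u**2 + 3*u - 2) du = 1/6, giving area 1/6.

1/6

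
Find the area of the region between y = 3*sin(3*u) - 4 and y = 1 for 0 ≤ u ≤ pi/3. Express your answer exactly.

-2 + 5*pi/3

On [0, pi/3], (3*sin(3*u) - 4) - (1) = 3*sin(3*u) - 5 is ≤ 0 throughout, so the area is a single integral of |3*sin(3*u) - 5|.
∫[0,pi/3] (3*sin(3*u) - 5) du = 2 - 5*pi/3; the area of that piece is -2 + 5*pi/3.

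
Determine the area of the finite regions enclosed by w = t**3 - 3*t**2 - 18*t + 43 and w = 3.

999/4

Set the curves equal: t**3 - 3*t**2 - 18*t + 43 = 3, so t**3 - 3*t**2 - 18*t + 40 = 0, which factors as (t - 5)*(t - 2)*(t + 4) = 0. The curves meet at t = -4, 2, 5.
On [-4, 2], w = t**3 - 3*t**2 - 18*t + 43 is on top; that piece has area ∫[-4,2] (t**3 - 3*t**2 - 18*t + 40) dt = 216.
On [2, 5], w = 3 is on top; that piece has area ∫[2,5] (-(t**3 - 3*t**2 - 18*t + 40)) dt = 135/4.
Total enclosed area = 216 + 135/4 = 999/4.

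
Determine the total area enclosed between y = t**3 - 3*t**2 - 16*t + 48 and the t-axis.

The curve meets the t-axis where t**3 - 3*t**2 - 16*t + 48 = 0, i.e. (t - 4)*(t - 3)*(t + 4) = 0, at t = -4, 3, 4.
On [-4, 3] the curve lies above the axis; ∫[-4,3] (t**3 - 3*t**2 - 16*t + 48) dt = 1029/4, giving area 1029/4.
On [3, 4] the curve lies below the axis; ∫[3,4] (t**3 - 3*t**2 - 16*t + 48) dt = -5/4, giving area 5/4.
Total area = 1029/4 + 5/4 = 517/2.

517/2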